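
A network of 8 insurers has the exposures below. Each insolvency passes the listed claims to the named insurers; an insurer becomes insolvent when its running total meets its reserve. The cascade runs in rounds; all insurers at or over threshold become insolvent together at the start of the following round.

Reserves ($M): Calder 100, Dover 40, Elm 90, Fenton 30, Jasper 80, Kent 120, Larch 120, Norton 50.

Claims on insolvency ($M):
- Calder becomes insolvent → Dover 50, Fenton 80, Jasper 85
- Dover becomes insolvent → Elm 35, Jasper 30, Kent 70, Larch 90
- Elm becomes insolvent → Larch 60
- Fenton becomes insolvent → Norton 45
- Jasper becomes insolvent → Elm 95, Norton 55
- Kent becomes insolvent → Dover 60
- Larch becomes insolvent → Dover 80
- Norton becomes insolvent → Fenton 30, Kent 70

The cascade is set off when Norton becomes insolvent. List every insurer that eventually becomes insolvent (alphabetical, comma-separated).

Fenton, Norton

Round 1 — Norton becomes insolvent (initial).
  Fenton: +30 → 30 ≥ 30
  Kent: +70 → 70 < 120
Round 2 — Fenton becomes insolvent.
No further insolvencies.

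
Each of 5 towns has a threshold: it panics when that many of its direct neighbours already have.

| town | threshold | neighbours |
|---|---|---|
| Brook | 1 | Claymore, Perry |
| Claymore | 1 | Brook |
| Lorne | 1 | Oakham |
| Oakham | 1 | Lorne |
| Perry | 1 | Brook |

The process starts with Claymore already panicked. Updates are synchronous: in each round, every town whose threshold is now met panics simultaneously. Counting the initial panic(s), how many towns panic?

Round 1 — Claymore panics (initial).
Round 2 — checking thresholds:
  Brook: 1 of 2 neighbours ≥ 1, panics.
Round 3 — checking thresholds:
  Perry: 1 of 1 neighbours ≥ 1, panics.
Round 4 — no new panics; cascade stops.

3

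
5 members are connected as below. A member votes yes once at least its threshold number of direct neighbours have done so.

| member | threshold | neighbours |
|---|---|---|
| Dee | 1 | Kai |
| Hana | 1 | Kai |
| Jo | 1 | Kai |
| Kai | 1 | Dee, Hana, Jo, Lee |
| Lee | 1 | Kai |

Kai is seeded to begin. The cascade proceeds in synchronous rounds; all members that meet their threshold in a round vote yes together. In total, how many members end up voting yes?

5

Round 1 — Kai votes yes (initial).
Round 2 — checking thresholds:
  Dee: 1 of 1 neighbours ≥ 1, votes yes.
  Hana: 1 of 1 neighbours ≥ 1, votes yes.
  Jo: 1 of 1 neighbours ≥ 1, votes yes.
  Lee: 1 of 1 neighbours ≥ 1, votes yes.
Round 3 — no new yes votes; cascade stops.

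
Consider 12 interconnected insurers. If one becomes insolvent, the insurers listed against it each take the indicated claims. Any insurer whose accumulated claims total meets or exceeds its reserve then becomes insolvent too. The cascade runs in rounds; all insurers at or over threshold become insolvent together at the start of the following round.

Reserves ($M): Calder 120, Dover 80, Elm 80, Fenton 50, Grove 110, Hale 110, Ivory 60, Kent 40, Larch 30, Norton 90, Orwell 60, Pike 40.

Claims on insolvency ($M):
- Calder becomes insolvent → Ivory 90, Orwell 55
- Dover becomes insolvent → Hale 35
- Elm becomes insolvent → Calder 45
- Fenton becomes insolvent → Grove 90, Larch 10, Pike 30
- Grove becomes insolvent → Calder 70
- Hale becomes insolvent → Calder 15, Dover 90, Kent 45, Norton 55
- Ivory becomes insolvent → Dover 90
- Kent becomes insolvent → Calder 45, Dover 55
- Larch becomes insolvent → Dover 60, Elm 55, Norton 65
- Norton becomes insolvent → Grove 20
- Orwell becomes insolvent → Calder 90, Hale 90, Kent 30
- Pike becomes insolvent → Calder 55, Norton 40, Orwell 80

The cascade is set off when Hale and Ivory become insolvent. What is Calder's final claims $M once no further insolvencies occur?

60

Round 1 — Hale, Ivory become insolvent (initial).
  Calder: +15 → 15 < 120
  Dover: +90+90 → 180 ≥ 80
  Kent: +45 → 45 ≥ 40
  Norton: +55 → 55 < 90
Round 2 — Dover, Kent become insolvent.
  Calder: +45 → 60 < 120
No further insolvencies.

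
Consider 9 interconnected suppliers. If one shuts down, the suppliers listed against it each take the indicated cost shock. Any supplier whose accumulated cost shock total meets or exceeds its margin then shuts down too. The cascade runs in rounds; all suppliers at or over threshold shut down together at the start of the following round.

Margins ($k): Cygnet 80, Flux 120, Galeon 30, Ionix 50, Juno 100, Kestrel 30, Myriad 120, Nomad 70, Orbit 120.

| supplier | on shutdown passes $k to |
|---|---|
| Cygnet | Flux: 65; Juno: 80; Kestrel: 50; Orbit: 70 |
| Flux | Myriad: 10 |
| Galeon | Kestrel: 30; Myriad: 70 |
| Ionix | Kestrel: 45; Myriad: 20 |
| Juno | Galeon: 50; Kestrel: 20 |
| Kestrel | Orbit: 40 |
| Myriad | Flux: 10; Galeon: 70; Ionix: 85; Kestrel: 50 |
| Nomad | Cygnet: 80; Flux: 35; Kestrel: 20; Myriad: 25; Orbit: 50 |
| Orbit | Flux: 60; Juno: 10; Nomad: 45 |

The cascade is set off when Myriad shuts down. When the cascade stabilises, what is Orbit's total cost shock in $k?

Round 1 — Myriad shuts down (initial).
  Flux: +10 → 10 < 120
  Galeon: +70 → 70 ≥ 30
  Ionix: +85 → 85 ≥ 50
  Kestrel: +50 → 50 ≥ 30
Round 2 — Galeon, Ionix, Kestrel shut down.
  Orbit: +40 → 40 < 120
No further shutdowns.

40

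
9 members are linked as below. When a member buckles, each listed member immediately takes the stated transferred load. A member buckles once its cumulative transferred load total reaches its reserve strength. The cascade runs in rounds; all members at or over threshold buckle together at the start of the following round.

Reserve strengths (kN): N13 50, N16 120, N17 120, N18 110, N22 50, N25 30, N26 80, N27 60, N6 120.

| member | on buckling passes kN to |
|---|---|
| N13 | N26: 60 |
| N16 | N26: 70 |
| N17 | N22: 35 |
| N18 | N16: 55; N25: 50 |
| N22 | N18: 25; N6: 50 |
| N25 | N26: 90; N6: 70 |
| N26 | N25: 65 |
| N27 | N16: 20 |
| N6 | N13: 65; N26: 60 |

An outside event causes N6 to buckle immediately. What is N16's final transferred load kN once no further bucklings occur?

Round 1 — N6 buckles (initial).
  N13: +65 → 65 ≥ 50
  N26: +60 → 60 < 80
Round 2 — N13 buckles.
  N26: +60 → 120 ≥ 80
Round 3 — N26 buckles.
  N25: +65 → 65 ≥ 30
Round 4 — N25 buckles.
No further bucklings.

0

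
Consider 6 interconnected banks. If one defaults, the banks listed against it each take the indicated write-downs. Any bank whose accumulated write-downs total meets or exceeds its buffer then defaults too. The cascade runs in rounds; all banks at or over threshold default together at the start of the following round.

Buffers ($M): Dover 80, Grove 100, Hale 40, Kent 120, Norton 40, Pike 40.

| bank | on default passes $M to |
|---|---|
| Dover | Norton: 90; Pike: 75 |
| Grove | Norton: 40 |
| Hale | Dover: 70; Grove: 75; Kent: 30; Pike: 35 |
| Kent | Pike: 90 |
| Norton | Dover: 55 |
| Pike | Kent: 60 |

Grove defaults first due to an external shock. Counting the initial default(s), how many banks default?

2

Round 1 — Grove defaults (initial).
  Norton: +40 → 40 ≥ 40
Round 2 — Norton defaults.
  Dover: +55 → 55 < 80
No further defaults.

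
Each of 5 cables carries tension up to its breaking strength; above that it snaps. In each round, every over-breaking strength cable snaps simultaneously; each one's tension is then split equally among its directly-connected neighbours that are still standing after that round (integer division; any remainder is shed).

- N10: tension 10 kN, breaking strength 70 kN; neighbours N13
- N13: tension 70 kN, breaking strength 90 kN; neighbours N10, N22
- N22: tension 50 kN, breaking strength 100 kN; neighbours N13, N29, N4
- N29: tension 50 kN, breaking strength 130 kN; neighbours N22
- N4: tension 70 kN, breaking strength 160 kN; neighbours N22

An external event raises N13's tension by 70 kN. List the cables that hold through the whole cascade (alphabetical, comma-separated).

N29, N4

Round 1 — N13 at 140 > 90. N13 snaps.
  N13 sheds 140 kN to N10, N22: 70 each.
    N10: 10+70 = 80 > 70
    N22: 50+70 = 120 > 100
Round 2 — N10, N22 snap.
  N10 sheds 80 kN: no online neighbours, lost.
  N22 sheds 120 kN to N29, N4: 60 each.
    N29: 50+60 = 110 ≤ 130
    N4: 70+60 = 130 ≤ 160
No further breaks.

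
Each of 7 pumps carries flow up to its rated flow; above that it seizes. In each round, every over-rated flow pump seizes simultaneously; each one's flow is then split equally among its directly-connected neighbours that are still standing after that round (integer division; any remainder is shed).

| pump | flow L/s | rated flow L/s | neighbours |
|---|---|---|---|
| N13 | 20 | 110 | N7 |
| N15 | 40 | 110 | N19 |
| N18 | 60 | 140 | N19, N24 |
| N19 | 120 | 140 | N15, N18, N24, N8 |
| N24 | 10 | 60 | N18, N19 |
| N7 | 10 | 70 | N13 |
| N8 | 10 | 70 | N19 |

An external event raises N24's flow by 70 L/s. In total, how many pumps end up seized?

3

Round 1 — N24 at 80 > 60. N24 seizes.
  N24 sheds 80 L/s to N18, N19: 40 each.
    N18: 60+40 = 100 ≤ 140
    N19: 120+40 = 160 > 140
Round 2 — N19 seizes.
  N19 sheds 160 L/s to N15, N18, N8: 53 each (1 lost).
    N15: 40+53 = 93 ≤ 110
    N18: 100+53 = 153 > 140
    N8: 10+53 = 63 ≤ 70
Round 3 — N18 seizes.
  N18 sheds 153 L/s: no online neighbours, lost.
No further seizures.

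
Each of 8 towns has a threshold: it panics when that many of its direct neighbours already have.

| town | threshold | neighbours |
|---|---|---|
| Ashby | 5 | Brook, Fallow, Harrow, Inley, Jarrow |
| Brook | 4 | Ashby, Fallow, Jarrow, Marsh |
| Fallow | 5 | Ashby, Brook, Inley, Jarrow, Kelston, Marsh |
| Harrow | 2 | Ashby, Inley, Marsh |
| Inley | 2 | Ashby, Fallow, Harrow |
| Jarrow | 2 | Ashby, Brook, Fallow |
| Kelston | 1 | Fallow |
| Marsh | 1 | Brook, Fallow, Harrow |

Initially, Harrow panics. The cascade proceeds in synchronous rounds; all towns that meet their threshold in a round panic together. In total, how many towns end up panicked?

2

Round 1 — Harrow panics (initial).
Round 2 — checking thresholds:
  Ashby: 1 of 5 neighbours < 5, not yet.
  Inley: 1 of 3 neighbours < 2, not yet.
  Marsh: 1 of 3 neighbours ≥ 1, panics.
Round 3 — no new panics; cascade stops.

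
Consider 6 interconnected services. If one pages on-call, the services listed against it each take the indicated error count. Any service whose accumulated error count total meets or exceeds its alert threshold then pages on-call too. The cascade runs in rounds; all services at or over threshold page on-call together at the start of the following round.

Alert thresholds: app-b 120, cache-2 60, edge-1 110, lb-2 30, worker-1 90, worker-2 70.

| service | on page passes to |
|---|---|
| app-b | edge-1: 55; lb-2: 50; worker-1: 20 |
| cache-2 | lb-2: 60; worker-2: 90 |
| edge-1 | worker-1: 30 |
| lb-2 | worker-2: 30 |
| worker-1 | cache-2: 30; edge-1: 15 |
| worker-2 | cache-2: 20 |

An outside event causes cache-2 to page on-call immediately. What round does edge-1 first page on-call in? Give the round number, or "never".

never

Round 1 — cache-2 pages on-call (initial).
  lb-2: +60 → 60 ≥ 30
  worker-2: +90 → 90 ≥ 70
Round 2 — lb-2, worker-2 page on-call.
No further pages.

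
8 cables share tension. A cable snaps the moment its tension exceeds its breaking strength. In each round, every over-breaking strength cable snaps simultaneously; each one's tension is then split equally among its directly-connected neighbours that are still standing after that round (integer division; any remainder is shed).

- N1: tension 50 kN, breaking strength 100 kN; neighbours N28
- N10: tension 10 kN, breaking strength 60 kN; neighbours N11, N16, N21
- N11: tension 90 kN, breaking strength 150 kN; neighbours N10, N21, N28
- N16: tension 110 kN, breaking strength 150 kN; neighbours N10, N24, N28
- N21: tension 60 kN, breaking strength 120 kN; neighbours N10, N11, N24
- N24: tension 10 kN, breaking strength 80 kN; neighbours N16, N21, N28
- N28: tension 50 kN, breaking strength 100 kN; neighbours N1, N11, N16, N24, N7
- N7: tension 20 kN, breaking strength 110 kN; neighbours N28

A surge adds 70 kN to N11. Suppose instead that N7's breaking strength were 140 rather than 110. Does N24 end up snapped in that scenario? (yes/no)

With N7's breaking strength at 140:
Round 1 — N11 at 160 > 150. N11 snaps.
  N11 sheds 160 kN to N10, N21, N28: 53 each (1 lost).
    N10: 10+53 = 63 > 60
    N21: 60+53 = 113 ≤ 120
    N28: 50+53 = 103 > 100
Round 2 — N10, N28 snap.
  N10 sheds 63 kN to N16, N21: 31 each (1 lost).
    N16: 110+31 = 141 ≤ 150
    N21: 113+31 = 144 > 120
  N28 sheds 103 kN to N1, N16, N24, N7: 25 each (3 lost).
    N1: 50+25 = 75 ≤ 100
    N16: 141+25 = 166 > 150
    N24: 10+25 = 35 ≤ 80
    N7: 20+25 = 45 ≤ 140
Round 3 — N16, N21 snap.
  N16 sheds 166 kN to N24: 166 each.
    N24: 35+166 = 201 > 80
  N21 sheds 144 kN to N24: 144 each.
    N24: 201+144 = 345 > 80
Round 4 — N24 snaps.
  N24 sheds 345 kN: no online neighbours, lost.
No further breaks.

yes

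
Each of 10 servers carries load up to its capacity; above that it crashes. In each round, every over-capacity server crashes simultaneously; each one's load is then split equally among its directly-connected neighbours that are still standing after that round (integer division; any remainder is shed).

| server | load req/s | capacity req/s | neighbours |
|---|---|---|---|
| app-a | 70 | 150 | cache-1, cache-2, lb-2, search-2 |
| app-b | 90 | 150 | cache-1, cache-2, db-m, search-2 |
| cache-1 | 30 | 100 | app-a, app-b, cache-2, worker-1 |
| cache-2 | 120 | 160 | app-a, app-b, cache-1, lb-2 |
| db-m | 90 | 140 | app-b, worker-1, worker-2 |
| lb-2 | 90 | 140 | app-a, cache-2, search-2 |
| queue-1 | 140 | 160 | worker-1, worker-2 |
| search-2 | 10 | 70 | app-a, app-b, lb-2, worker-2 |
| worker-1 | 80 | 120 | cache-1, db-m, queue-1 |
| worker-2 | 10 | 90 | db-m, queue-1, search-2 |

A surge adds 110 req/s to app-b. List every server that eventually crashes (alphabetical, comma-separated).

app-a, app-b, cache-1, cache-2, db-m, lb-2, queue-1, search-2, worker-1, worker-2

Round 1 — app-b at 200 > 150. app-b crashes.
  app-b sheds 200 req/s to cache-1, cache-2, db-m, search-2: 50 each.
    cache-1: 30+50 = 80 ≤ 100
    cache-2: 120+50 = 170 > 160
    db-m: 90+50 = 140 ≤ 140
    search-2: 10+50 = 60 ≤ 70
Round 2 — cache-2 crashes.
  cache-2 sheds 170 req/s to app-a, cache-1, lb-2: 56 each (2 lost).
    app-a: 70+56 = 126 ≤ 150
    cache-1: 80+56 = 136 > 100
    lb-2: 90+56 = 146 > 140
Round 3 — cache-1, lb-2 crash.
  cache-1 sheds 136 req/s to app-a, worker-1: 68 each.
    app-a: 126+68 = 194 > 150
    worker-1: 80+68 = 148 > 120
  lb-2 sheds 146 req/s to app-a, search-2: 73 each.
    app-a: 194+73 = 267 > 150
    search-2: 60+73 = 133 > 70
Round 4 — app-a, search-2, worker-1 crash.
  app-a sheds 267 req/s: no online neighbours, lost.
  search-2 sheds 133 req/s to worker-2: 133 each.
    worker-2: 10+133 = 143 > 90
  worker-1 sheds 148 req/s to db-m, queue-1: 74 each.
    db-m: 140+74 = 214 > 140
    queue-1: 140+74 = 214 > 160
Round 5 — db-m, queue-1, worker-2 crash.
  db-m sheds 214 req/s: no online neighbours, lost.
  queue-1 sheds 214 req/s: no online neighbours, lost.
  worker-2 sheds 143 req/s: no online neighbours, lost.
No further crashes.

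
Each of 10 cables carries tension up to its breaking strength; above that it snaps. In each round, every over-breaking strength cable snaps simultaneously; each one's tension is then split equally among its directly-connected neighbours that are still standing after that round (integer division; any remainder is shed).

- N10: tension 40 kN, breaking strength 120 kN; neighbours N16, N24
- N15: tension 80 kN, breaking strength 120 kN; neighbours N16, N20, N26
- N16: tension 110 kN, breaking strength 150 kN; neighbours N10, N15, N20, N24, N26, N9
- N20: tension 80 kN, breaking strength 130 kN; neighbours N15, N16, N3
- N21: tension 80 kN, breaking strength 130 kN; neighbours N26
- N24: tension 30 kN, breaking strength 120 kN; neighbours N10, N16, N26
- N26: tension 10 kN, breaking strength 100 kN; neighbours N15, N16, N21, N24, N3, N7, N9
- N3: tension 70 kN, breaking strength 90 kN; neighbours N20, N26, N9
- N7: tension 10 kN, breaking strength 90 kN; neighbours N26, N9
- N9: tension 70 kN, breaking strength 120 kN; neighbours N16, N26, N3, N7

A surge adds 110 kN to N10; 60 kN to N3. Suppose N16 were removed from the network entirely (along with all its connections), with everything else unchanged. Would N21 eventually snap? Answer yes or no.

yes

With N16 removed:
Round 1 — N10 at 150 > 120; N3 at 130 > 90. N10, N3 snap.
  N10 sheds 150 kN to N24: 150 each.
    N24: 30+150 = 180 > 120
  N3 sheds 130 kN to N20, N26, N9: 43 each (1 lost).
    N20: 80+43 = 123 ≤ 130
    N26: 10+43 = 53 ≤ 100
    N9: 70+43 = 113 ≤ 120
Round 2 — N24 snaps.
  N24 sheds 180 kN to N26: 180 each.
    N26: 53+180 = 233 > 100
Round 3 — N26 snaps.
  N26 sheds 233 kN to N15, N21, N7, N9: 58 each (1 lost).
    N15: 80+58 = 138 > 120
    N21: 80+58 = 138 > 130
    N7: 10+58 = 68 ≤ 90
    N9: 113+58 = 171 > 120
Round 4 — N15, N21, N9 snap.
  N15 sheds 138 kN to N20: 138 each.
    N20: 123+138 = 261 > 130
  N21 sheds 138 kN: no online neighbours, lost.
  N9 sheds 171 kN to N7: 171 each.
    N7: 68+171 = 239 > 90
Round 5 — N20, N7 snap.
  N20 sheds 261 kN: no online neighbours, lost.
  N7 sheds 239 kN: no online neighbours, lost.
No further breaks.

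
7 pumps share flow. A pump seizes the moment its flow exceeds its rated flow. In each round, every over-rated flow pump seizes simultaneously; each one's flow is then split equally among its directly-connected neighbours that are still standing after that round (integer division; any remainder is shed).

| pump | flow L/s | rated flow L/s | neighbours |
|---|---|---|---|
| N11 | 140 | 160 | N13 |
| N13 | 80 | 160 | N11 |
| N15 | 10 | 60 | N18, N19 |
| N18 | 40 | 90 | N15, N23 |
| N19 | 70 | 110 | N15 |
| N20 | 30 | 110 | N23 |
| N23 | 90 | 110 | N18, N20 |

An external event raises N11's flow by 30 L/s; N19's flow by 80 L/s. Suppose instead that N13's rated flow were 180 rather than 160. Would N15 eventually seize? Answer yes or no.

With N13's rated flow at 180:
Round 1 — N11 at 170 > 160; N19 at 150 > 110. N11, N19 seize.
  N11 sheds 170 L/s to N13: 170 each.
    N13: 80+170 = 250 > 180
  N19 sheds 150 L/s to N15: 150 each.
    N15: 10+150 = 160 > 60
Round 2 — N13, N15 seize.
  N13 sheds 250 L/s: no online neighbours, lost.
  N15 sheds 160 L/s to N18: 160 each.
    N18: 40+160 = 200 > 90
Round 3 — N18 seizes.
  N18 sheds 200 L/s to N23: 200 each.
    N23: 90+200 = 290 > 110
Round 4 — N23 seizes.
  N23 sheds 290 L/s to N20: 290 each.
    N20: 30+290 = 320 > 110
Round 5 — N20 seizes.
  N20 sheds 320 L/s: no online neighbours, lost.
No further seizures.

yes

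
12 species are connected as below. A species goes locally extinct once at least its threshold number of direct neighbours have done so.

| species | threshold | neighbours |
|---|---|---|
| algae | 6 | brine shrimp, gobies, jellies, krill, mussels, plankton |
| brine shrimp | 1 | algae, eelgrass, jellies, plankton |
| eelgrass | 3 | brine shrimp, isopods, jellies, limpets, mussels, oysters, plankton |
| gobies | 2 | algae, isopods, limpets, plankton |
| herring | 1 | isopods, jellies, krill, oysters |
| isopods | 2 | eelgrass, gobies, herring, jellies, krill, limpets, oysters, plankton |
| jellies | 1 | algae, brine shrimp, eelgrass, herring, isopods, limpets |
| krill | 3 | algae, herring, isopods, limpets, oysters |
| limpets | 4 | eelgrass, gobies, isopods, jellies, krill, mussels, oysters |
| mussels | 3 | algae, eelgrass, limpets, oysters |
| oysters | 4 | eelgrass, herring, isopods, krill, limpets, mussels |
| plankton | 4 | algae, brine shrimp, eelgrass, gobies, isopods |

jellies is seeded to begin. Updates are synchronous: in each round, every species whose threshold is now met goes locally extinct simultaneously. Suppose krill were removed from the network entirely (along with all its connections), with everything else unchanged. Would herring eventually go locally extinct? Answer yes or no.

yes

With krill removed:
Round 1 — jellies goes locally extinct (initial).
Round 2 — checking thresholds:
  algae: 1 of 5 neighbours < 6, holds.
  brine shrimp: 1 of 4 neighbours ≥ 1, goes locally extinct.
  eelgrass: 1 of 7 neighbours < 3, holds.
  herring: 1 of 3 neighbours ≥ 1, goes locally extinct.
  isopods: 1 of 7 neighbours < 2, holds.
  limpets: 1 of 6 neighbours < 4, holds.
Round 3 — checking thresholds:
  algae: 2 of 5 neighbours < 6, holds.
  eelgrass: 2 of 7 neighbours < 3, holds.
  isopods: 2 of 7 neighbours ≥ 2, goes locally extinct.
  limpets: 1 of 6 neighbours < 4, holds.
  oysters: 1 of 5 neighbours < 4, holds.
  plankton: 1 of 5 neighbours < 4, holds.
Round 4 — checking thresholds:
  algae: 2 of 5 neighbours < 6, holds.
  eelgrass: 3 of 7 neighbours ≥ 3, goes locally extinct.
  gobies: 1 of 4 neighbours < 2, holds.
  limpets: 2 of 6 neighbours < 4, holds.
  oysters: 2 of 5 neighbours < 4, holds.
  plankton: 2 of 5 neighbours < 4, holds.
Round 5 — no new extinctions; cascade stops.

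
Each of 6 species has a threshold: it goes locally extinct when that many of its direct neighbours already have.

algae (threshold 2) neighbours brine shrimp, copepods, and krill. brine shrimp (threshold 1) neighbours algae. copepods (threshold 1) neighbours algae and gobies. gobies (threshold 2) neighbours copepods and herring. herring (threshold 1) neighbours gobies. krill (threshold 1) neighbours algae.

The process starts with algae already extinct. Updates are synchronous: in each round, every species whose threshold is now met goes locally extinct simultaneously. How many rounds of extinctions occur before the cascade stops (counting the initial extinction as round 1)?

Round 1 — algae goes locally extinct (initial).
Round 2 — checking thresholds:
  brine shrimp: 1 of 1 neighbours ≥ 1, goes locally extinct.
  copepods: 1 of 2 neighbours ≥ 1, goes locally extinct.
  krill: 1 of 1 neighbours ≥ 1, goes locally extinct.
Round 3 — no new extinctions; cascade stops.

2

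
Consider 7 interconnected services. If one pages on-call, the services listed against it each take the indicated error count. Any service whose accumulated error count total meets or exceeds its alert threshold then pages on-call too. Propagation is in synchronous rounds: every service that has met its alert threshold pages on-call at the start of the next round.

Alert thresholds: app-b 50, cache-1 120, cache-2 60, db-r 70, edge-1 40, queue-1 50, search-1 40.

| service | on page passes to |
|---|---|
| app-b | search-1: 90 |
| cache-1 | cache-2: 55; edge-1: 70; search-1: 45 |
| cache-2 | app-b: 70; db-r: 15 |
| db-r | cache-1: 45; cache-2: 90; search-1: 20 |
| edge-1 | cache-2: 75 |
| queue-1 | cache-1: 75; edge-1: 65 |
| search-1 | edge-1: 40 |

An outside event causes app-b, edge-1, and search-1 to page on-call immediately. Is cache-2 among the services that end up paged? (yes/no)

yes

Round 1 — app-b, edge-1, search-1 page on-call (initial).
  cache-2: +75 → 75 ≥ 60
Round 2 — cache-2 pages on-call.
  db-r: +15 → 15 < 70
No further pages.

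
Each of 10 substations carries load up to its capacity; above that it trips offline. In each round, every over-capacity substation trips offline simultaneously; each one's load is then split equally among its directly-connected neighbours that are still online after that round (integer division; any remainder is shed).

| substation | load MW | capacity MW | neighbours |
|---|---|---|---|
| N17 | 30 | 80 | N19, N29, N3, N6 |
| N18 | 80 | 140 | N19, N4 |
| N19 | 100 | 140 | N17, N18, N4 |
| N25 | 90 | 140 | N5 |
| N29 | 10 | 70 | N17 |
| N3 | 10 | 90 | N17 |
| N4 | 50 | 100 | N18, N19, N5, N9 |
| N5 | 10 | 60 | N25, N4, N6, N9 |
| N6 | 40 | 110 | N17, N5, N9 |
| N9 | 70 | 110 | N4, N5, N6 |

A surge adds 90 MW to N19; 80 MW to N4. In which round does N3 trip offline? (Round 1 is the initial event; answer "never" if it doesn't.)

never

Round 1 — N19 at 190 > 140; N4 at 130 > 100. N19, N4 trip offline.
  N19 sheds 190 MW to N17, N18: 95 each.
    N17: 30+95 = 125 > 80
    N18: 80+95 = 175 > 140
  N4 sheds 130 MW to N18, N5, N9: 43 each (1 lost).
    N18: 175+43 = 218 > 140
    N5: 10+43 = 53 ≤ 60
    N9: 70+43 = 113 > 110
Round 2 — N17, N18, N9 trip offline.
  N17 sheds 125 MW to N29, N3, N6: 41 each (2 lost).
    N29: 10+41 = 51 ≤ 70
    N3: 10+41 = 51 ≤ 90
    N6: 40+41 = 81 ≤ 110
  N18 sheds 218 MW: no online neighbours, lost.
  N9 sheds 113 MW to N5, N6: 56 each (1 lost).
    N5: 53+56 = 109 > 60
    N6: 81+56 = 137 > 110
Round 3 — N5, N6 trip offline.
  N5 sheds 109 MW to N25: 109 each.
    N25: 90+109 = 199 > 140
  N6 sheds 137 MW: no online neighbours, lost.
Round 4 — N25 trips offline.
  N25 sheds 199 MW: no online neighbours, lost.
No further trips.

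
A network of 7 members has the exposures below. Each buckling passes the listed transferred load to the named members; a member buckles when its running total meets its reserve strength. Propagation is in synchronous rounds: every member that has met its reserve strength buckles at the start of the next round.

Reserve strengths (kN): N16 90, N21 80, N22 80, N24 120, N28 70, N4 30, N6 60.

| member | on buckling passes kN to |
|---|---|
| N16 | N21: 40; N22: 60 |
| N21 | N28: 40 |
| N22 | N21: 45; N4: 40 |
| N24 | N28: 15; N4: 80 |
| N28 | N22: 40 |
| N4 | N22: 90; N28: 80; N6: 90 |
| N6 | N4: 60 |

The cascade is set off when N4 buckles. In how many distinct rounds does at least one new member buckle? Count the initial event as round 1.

Round 1 — N4 buckles (initial).
  N22: +90 → 90 ≥ 80
  N28: +80 → 80 ≥ 70
  N6: +90 → 90 ≥ 60
Round 2 — N22, N28, N6 buckle.
  N21: +45 → 45 < 80
No further bucklings.

2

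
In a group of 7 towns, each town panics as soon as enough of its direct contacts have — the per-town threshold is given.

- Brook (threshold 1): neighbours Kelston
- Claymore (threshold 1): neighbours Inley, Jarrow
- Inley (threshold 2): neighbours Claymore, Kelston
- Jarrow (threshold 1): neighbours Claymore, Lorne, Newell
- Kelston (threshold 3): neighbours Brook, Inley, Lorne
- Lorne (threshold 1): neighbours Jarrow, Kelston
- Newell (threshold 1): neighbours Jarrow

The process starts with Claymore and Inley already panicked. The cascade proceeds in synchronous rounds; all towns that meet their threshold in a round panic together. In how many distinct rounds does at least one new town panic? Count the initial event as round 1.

3

Round 1 — Claymore, Inley panic (initial).
Round 2 — checking thresholds:
  Jarrow: 1 of 3 neighbours ≥ 1, panics.
  Kelston: 1 of 3 neighbours < 3, holds.
Round 3 — checking thresholds:
  Kelston: 1 of 3 neighbours < 3, holds.
  Lorne: 1 of 2 neighbours ≥ 1, panics.
  Newell: 1 of 1 neighbours ≥ 1, panics.
Round 4 — no new panics; cascade stops.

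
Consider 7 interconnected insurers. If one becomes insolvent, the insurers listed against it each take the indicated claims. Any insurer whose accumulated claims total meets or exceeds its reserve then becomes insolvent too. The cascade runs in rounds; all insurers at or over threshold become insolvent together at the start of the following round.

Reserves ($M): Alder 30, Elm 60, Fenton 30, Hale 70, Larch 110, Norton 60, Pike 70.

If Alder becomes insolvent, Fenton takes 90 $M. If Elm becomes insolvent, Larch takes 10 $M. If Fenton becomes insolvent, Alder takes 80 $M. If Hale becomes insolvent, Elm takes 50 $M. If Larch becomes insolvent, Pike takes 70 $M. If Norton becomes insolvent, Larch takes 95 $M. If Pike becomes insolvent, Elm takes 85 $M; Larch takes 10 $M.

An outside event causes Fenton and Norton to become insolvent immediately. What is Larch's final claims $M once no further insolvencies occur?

Round 1 — Fenton, Norton become insolvent (initial).
  Alder: +80 → 80 ≥ 30
  Larch: +95 → 95 < 110
Round 2 — Alder becomes insolvent.
No further insolvencies.

95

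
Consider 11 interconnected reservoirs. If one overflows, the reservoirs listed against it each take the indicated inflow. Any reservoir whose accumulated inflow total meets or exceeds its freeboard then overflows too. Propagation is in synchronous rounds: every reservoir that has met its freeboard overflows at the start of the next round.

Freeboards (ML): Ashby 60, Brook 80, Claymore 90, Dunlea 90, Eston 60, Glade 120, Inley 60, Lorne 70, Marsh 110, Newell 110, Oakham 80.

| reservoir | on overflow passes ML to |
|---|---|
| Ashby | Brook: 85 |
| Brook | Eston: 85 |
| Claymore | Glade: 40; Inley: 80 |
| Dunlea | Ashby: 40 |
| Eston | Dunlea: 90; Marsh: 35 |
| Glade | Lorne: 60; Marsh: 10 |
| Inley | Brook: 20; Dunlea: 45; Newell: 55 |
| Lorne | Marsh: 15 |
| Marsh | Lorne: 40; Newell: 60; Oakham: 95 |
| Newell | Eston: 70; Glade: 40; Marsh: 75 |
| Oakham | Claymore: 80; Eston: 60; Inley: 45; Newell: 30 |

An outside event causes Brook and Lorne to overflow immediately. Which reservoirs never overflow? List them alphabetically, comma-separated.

Ashby, Claymore, Glade, Inley, Marsh, Newell, Oakham

Round 1 — Brook, Lorne overflow (initial).
  Eston: +85 → 85 ≥ 60
  Marsh: +15 → 15 < 110
Round 2 — Eston overflows.
  Dunlea: +90 → 90 ≥ 90
  Marsh: +35 → 50 < 110
Round 3 — Dunlea overflows.
  Ashby: +40 → 40 < 60
No further overflows.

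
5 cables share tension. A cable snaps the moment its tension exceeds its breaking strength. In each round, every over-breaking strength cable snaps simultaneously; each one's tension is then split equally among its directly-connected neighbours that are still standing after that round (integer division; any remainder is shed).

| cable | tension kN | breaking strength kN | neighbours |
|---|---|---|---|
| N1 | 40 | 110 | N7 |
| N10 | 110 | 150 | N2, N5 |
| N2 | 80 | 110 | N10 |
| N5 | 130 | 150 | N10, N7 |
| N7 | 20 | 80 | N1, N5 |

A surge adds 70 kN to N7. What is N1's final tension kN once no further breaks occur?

85

Round 1 — N7 at 90 > 80. N7 snaps.
  N7 sheds 90 kN to N1, N5: 45 each.
    N1: 40+45 = 85 ≤ 110
    N5: 130+45 = 175 > 150
Round 2 — N5 snaps.
  N5 sheds 175 kN to N10: 175 each.
    N10: 110+175 = 285 > 150
Round 3 — N10 snaps.
  N10 sheds 285 kN to N2: 285 each.
    N2: 80+285 = 365 > 110
Round 4 — N2 snaps.
  N2 sheds 365 kN: no online neighbours, lost.
No further breaks.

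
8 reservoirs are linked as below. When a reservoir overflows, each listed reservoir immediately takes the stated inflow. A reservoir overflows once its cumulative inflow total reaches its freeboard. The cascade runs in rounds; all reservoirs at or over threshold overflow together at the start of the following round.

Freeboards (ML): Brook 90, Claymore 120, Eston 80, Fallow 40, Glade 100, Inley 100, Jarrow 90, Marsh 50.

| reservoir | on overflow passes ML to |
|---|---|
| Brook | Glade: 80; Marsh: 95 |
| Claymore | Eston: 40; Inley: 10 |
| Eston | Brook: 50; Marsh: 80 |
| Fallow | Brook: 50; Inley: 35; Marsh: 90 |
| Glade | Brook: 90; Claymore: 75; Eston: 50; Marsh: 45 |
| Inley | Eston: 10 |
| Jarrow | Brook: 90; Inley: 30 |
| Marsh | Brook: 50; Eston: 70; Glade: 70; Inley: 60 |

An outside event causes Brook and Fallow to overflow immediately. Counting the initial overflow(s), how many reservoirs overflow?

5

Round 1 — Brook, Fallow overflow (initial).
  Glade: +80 → 80 < 100
  Inley: +35 → 35 < 100
  Marsh: +95+90 → 185 ≥ 50
Round 2 — Marsh overflows.
  Eston: +70 → 70 < 80
  Glade: +70 → 150 ≥ 100
  Inley: +60 → 95 < 100
Round 3 — Glade overflows.
  Claymore: +75 → 75 < 120
  Eston: +50 → 120 ≥ 80
Round 4 — Eston overflows.
No further overflows.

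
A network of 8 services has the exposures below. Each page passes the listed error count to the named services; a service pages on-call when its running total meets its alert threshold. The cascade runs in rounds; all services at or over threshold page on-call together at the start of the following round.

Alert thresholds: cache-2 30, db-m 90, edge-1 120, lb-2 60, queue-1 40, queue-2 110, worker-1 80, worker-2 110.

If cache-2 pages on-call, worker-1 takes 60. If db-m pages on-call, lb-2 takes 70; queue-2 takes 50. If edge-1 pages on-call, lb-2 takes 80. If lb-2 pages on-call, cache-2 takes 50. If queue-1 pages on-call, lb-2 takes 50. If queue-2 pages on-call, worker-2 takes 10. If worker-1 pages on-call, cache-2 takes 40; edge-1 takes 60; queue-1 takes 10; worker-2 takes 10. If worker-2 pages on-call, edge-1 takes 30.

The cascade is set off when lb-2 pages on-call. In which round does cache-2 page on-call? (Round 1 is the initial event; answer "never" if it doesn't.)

Round 1 — lb-2 pages on-call (initial).
  cache-2: +50 → 50 ≥ 30
Round 2 — cache-2 pages on-call.
  worker-1: +60 → 60 < 80
No further pages.

2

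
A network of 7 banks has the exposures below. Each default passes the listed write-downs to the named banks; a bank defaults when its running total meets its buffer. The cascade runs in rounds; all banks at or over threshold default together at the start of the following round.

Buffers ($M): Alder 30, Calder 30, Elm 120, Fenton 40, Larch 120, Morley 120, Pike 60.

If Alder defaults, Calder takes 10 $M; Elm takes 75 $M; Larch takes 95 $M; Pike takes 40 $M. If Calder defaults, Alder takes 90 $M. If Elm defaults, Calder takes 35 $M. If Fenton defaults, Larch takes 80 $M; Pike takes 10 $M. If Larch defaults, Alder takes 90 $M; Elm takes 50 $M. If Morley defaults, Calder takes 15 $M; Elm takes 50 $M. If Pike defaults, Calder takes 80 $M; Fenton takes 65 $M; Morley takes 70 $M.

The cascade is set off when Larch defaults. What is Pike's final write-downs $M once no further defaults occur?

Round 1 — Larch defaults (initial).
  Alder: +90 → 90 ≥ 30
  Elm: +50 → 50 < 120
Round 2 — Alder defaults.
  Calder: +10 → 10 < 30
  Elm: +75 → 125 ≥ 120
  Pike: +40 → 40 < 60
Round 3 — Elm defaults.
  Calder: +35 → 45 ≥ 30
Round 4 — Calder defaults.
No further defaults.

40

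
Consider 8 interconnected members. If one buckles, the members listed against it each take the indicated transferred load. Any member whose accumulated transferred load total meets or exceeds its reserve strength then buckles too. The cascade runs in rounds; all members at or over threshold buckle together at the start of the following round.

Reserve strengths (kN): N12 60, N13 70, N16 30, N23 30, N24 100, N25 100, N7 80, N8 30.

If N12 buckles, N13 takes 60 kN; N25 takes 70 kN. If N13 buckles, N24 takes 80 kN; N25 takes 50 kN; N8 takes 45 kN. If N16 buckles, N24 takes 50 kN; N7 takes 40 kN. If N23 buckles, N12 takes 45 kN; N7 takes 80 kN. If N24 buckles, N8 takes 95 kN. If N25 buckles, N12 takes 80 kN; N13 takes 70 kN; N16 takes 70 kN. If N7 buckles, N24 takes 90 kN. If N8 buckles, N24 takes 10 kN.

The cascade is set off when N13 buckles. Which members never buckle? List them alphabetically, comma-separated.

N12, N16, N23, N24, N25, N7

Round 1 — N13 buckles (initial).
  N24: +80 → 80 < 100
  N25: +50 → 50 < 100
  N8: +45 → 45 ≥ 30
Round 2 — N8 buckles.
  N24: +10 → 90 < 100
No further bucklings.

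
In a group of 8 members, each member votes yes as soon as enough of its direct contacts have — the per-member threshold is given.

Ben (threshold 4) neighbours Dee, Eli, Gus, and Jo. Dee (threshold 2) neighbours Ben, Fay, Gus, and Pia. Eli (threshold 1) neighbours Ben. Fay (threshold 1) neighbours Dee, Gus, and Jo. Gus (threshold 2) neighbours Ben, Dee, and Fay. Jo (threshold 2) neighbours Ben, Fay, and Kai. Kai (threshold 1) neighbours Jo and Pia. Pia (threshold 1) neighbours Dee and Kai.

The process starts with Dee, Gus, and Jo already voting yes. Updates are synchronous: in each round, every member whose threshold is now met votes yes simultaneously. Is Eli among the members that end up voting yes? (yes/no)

Round 1 — Dee, Gus, Jo vote yes (initial).
Round 2 — checking thresholds:
  Ben: 3 of 4 neighbours < 4, below threshold.
  Fay: 3 of 3 neighbours ≥ 1, votes yes.
  Kai: 1 of 2 neighbours ≥ 1, votes yes.
  Pia: 1 of 2 neighbours ≥ 1, votes yes.
Round 3 — no new yes votes; cascade stops.

no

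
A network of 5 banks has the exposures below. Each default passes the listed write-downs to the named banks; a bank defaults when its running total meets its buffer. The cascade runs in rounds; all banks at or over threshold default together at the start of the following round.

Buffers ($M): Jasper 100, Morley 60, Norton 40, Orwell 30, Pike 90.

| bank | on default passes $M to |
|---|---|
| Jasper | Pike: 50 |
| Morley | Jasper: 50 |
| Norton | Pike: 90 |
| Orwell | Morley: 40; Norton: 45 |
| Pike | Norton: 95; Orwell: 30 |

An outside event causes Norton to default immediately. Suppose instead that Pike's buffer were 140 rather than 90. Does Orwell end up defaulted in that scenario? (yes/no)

With Pike's buffer at 140:
Round 1 — Norton defaults (initial).
  Pike: +90 → 90 < 140
No further defaults.

no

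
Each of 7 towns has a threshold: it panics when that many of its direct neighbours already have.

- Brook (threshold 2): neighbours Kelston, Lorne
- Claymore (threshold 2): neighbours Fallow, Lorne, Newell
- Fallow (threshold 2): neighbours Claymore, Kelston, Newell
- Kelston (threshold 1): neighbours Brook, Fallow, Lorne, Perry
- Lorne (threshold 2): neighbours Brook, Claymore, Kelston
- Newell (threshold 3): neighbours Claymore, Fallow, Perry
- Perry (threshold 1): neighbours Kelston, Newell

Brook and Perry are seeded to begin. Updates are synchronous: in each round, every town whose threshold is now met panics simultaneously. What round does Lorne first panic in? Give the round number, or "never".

Round 1 — Brook, Perry panic (initial).
Round 2 — checking thresholds:
  Kelston: 2 of 4 neighbours ≥ 1, panics.
  Lorne: 1 of 3 neighbours < 2, below threshold.
  Newell: 1 of 3 neighbours < 3, below threshold.
Round 3 — checking thresholds:
  Fallow: 1 of 3 neighbours < 2, below threshold.
  Lorne: 2 of 3 neighbours ≥ 2, panics.
  Newell: 1 of 3 neighbours < 3, below threshold.
Round 4 — no new panics; cascade stops.

3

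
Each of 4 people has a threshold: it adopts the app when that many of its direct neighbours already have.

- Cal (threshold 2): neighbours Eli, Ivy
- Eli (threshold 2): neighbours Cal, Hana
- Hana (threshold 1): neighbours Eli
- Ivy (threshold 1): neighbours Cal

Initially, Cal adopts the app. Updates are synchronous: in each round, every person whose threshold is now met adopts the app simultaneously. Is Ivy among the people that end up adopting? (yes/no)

Round 1 — Cal adopts the app (initial).
Round 2 — checking thresholds:
  Eli: 1 of 2 neighbours < 2, not yet.
  Ivy: 1 of 1 neighbours ≥ 1, adopts the app.
Round 3 — no new adoptions; cascade stops.

yes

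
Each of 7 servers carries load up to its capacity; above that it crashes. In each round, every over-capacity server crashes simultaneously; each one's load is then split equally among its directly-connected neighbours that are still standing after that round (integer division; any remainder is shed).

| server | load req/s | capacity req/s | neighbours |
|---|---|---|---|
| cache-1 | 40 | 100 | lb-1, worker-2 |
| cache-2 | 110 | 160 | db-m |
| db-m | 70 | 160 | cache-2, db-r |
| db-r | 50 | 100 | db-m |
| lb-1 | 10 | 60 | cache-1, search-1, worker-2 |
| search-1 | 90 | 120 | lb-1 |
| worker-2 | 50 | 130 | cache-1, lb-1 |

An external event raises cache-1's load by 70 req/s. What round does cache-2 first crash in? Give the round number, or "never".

Round 1 — cache-1 at 110 > 100. cache-1 crashes.
  cache-1 sheds 110 req/s to lb-1, worker-2: 55 each.
    lb-1: 10+55 = 65 > 60
    worker-2: 50+55 = 105 ≤ 130
Round 2 — lb-1 crashes.
  lb-1 sheds 65 req/s to search-1, worker-2: 32 each (1 lost).
    search-1: 90+32 = 122 > 120
    worker-2: 105+32 = 137 > 130
Round 3 — search-1, worker-2 crash.
  search-1 sheds 122 req/s: no online neighbours, lost.
  worker-2 sheds 137 req/s: no online neighbours, lost.
No further crashes.

never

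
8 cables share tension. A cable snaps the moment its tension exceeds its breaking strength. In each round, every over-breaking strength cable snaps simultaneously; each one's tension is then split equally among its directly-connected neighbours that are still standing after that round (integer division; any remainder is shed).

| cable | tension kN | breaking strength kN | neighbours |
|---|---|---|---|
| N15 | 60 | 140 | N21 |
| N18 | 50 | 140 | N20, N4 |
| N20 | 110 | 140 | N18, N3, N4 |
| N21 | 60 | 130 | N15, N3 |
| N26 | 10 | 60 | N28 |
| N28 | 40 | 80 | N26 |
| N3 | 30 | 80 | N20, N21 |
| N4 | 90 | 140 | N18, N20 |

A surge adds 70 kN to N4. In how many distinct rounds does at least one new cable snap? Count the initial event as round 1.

Round 1 — N4 at 160 > 140. N4 snaps.
  N4 sheds 160 kN to N18, N20: 80 each.
    N18: 50+80 = 130 ≤ 140
    N20: 110+80 = 190 > 140
Round 2 — N20 snaps.
  N20 sheds 190 kN to N18, N3: 95 each.
    N18: 130+95 = 225 > 140
    N3: 30+95 = 125 > 80
Round 3 — N18, N3 snap.
  N18 sheds 225 kN: no online neighbours, lost.
  N3 sheds 125 kN to N21: 125 each.
    N21: 60+125 = 185 > 130
Round 4 — N21 snaps.
  N21 sheds 185 kN to N15: 185 each.
    N15: 60+185 = 245 > 140
Round 5 — N15 snaps.
  N15 sheds 245 kN: no online neighbours, lost.
No further breaks.

5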